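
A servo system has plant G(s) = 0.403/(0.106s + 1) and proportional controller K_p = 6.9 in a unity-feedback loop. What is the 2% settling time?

Closed loop: T(s) = K_p·G/(1+K_p·G) = 2.781/(0.106s + 1 + 2.781), with pole at s = −(1 + 2.781)/0.106 = −35.67.
τ = 1/35.67 = 0.02804 s, so 2% settling time ≈ 4τ = 0.112 s.

T_s ≈ 0.112 s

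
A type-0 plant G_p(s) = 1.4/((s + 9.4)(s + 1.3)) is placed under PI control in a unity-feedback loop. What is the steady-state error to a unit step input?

0

The PI controller's integrator makes the forward path type 1, so e_ss to a step is zero.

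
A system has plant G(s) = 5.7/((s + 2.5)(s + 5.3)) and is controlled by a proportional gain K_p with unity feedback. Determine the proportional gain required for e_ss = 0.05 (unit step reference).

K_p = 44.2

Steady-state error for a unit step on this type-0 loop is 1/(1 + K_p·G(0)).
G(0) = 0.4302. Require 1/(1 + K_p·0.4302) = 0.05, so 1 + 0.4302·K_p = 20.
K_p = (20 − 1)/0.4302 = 44.2.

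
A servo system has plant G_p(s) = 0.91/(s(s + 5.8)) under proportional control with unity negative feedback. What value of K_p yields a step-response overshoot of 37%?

From %OS = 100·exp(−πζ/√(1−ζ²)) = 37%, ζ = −ln(0.37)/√(π²+ln²(0.37)) = 0.3017.
Characteristic equation s² + 5.8s + 0.91K_p = 0 gives ζ = 5.8/(2√(0.91K_p)).
Setting ζ = 0.3017: √(0.91K_p) = 5.8/(2·0.3017) = 9.611, so K_p = 92.38/0.91 = 102.

K_p = 102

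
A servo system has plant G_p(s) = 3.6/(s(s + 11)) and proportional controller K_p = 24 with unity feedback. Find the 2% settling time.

T_s ≈ 0.727 s

From 1 + K_pG_p(s) = 0: s² + 11s + 86.4 = 0 ⇒ ω_n = 9.295, ζ = 0.5917.
2% settling time T_s ≈ 4/(ζω_n) = 4/5.5 = 0.727 s.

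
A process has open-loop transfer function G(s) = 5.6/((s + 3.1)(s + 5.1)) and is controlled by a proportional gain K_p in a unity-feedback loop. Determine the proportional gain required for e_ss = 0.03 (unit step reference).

The loop is type 0, so e_ss(step) = 1/(1 + K_pos) with K_pos = K_p·G(0).
G(0) = 0.3542. Require 1/(1 + K_p·0.3542) = 0.03, so 1 + 0.3542·K_p = 33.33.
K_p = (33.33 − 1)/0.3542 = 91.3.

K_p = 91.3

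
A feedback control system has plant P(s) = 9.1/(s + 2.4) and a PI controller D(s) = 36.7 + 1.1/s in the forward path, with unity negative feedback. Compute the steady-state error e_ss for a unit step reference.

The open loop D(s)P(s) has a pole at the origin (type 1), so the static position error constant is infinite and e_ss = 1/(1+∞) = 0.

0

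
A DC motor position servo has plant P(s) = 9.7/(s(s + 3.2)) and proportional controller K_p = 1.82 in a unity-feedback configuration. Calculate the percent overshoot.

Closed-loop characteristic equation: s² + 3.2s + 17.65 = 0, so ω_n = 4.202 rad/s and ζ = 3.2/(2·4.202) = 0.3808.
%OS = 100·exp(−πζ/√(1−ζ²)) = 100·exp(−π·0.3808/√0.855) = 27.4%.

27.4%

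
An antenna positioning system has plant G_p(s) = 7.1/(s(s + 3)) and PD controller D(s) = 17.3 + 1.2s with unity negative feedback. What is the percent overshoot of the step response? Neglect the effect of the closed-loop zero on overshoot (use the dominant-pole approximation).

14.8%

Forward path: (17.3 + 1.2s)·7.1/(s(s+3)). The closed-loop characteristic equation is s² + (3 + 7.1·1.2)s + 7.1·17.3 = 0.
That is s² + 11.52s + 122.8 = 0, so ω_n = 11.08 rad/s and ζ = 11.52/(2·11.08) = 0.5197.
%OS = 100·exp(−πζ/√(1−ζ²)) = 14.8%.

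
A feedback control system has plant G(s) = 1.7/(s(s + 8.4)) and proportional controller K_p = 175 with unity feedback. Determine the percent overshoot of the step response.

45.4%

From 1 + K_pG(s) = 0: s² + 8.4s + 297.5 = 0 ⇒ ω_n = 17.25, ζ = 0.2435.
%OS = 100·exp(−πζ/√(1−ζ²)) = 100·exp(−π·0.2435/√0.9407) = 45.4%.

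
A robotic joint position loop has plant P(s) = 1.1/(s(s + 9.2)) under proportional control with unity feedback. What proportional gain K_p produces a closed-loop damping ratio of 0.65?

Closed-loop characteristic equation: s² + 9.2s + K_p·1.1 = 0.
So ω_n = √(1.1K_p) and 2ζω_n = 9.2, giving ζ = 9.2/(2√(1.1K_p)).
Setting ζ = 0.65: √(1.1K_p) = 9.2/(2·0.65) = 7.077, so K_p = 50.08/1.1 = 45.5.

K_p = 45.5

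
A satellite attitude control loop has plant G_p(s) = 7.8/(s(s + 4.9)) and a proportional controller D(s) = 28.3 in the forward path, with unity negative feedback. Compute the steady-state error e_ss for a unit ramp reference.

0.0222

The loop has one pole at the origin (type 1). Velocity error constant K_v = lim_{s→0} s·D(s)G_p(s) = 28.3·7.8/4.9 = 45.05.
Steady-state error to a unit ramp: e_ss = 1/K_v = 0.0222.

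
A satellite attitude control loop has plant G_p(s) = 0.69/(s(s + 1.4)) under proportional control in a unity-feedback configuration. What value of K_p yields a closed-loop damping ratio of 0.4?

K_p = 4.44

Closed-loop characteristic equation: s² + 1.4s + K_p·0.69 = 0.
So ω_n = √(0.69K_p) and 2ζω_n = 1.4, giving ζ = 1.4/(2√(0.69K_p)).
Setting ζ = 0.4: √(0.69K_p) = 1.4/(2·0.4) = 1.75, so K_p = 3.062/0.69 = 4.44.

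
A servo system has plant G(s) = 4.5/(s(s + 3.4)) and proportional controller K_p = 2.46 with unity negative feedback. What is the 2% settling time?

T_s ≈ 2.35 s

Closed-loop characteristic equation: s² + 3.4s + 11.07 = 0, so ω_n = 3.327 rad/s and ζ = 3.4/(2·3.327) = 0.5109.
2% settling time T_s ≈ 4/(ζω_n) = 4/1.7 = 2.35 s.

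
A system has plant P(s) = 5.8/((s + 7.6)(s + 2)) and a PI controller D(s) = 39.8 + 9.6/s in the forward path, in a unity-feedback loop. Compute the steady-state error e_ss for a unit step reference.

0

The open loop D(s)P(s) has a pole at the origin (type 1), so the static position error constant is infinite and e_ss = 1/(1+∞) = 0.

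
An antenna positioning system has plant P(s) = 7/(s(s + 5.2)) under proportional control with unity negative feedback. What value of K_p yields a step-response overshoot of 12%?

From %OS = 100·exp(−πζ/√(1−ζ²)) = 12%, ζ = −ln(0.12)/√(π²+ln²(0.12)) = 0.5594.
Characteristic equation s² + 5.2s + 7K_p = 0 gives ζ = 5.2/(2√(7K_p)).
Setting ζ = 0.5594: √(7K_p) = 5.2/(2·0.5594) = 4.648, so K_p = 21.6/7 = 3.09.

K_p = 3.09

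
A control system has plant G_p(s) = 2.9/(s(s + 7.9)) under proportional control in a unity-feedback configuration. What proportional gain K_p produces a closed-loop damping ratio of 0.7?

K_p = 11

Closed-loop characteristic equation: s² + 7.9s + K_p·2.9 = 0.
So ω_n = √(2.9K_p) and 2ζω_n = 7.9, giving ζ = 7.9/(2√(2.9K_p)).
Setting ζ = 0.7: √(2.9K_p) = 7.9/(2·0.7) = 5.643, so K_p = 31.84/2.9 = 11.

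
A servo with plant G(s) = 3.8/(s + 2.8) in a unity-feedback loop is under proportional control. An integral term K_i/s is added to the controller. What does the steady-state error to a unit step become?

0

The integrator makes K_pos = lim_{s→0} C(s)G(s) infinite, so e_ss = 1/(1+K_pos) = 0.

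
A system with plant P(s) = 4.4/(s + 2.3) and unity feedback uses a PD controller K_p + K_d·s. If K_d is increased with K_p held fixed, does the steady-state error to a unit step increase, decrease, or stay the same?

unchanged

At s = 0 the derivative term contributes nothing: C(0) = K_p regardless of K_d, so K_pos = K_p·P(0) and e_ss are unchanged.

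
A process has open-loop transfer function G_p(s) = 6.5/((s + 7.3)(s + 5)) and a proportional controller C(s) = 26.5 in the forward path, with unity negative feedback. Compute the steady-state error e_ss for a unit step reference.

0.175

The loop is type 0. Static position error constant K_pos = C(0)·G_p(0) = 26.5·0.1781 = 4.719.
Steady-state error to a unit step: e_ss = 1/(1+K_pos) = 1/5.719 = 0.175.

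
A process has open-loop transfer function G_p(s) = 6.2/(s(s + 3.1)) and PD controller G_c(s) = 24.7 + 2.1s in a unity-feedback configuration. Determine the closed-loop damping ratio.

Forward path: (24.7 + 2.1s)·6.2/(s(s+3.1)). The closed-loop characteristic equation is s² + (3.1 + 6.2·2.1)s + 6.2·24.7 = 0.
That is s² + 16.12s + 153.1 = 0, so ω_n = 12.37 rad/s and ζ = 16.12/(2·12.37) = 0.6513.

ζ = 0.651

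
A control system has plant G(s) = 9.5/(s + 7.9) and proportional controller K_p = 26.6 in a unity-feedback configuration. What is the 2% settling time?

T_s ≈ 0.0153 s

Closed-loop transfer function: T(s) = K_p·G(s)/(1 + K_p·G(s)) = 252.7/(s + 7.9 + 252.7) = 252.7/(s + 260.6).
Time constant τ = 1/260.6 = 0.003837 s, so the 2% settling time is about 4τ = 0.0153 s.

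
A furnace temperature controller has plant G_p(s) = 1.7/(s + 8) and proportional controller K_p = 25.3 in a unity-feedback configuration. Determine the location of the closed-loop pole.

Closed-loop transfer function: T(s) = K_p·G_p(s)/(1 + K_p·G_p(s)) = 43.01/(s + 8 + 43.01) = 43.01/(s + 51.01).
The closed-loop pole is at s = −51.01.

s = -51.01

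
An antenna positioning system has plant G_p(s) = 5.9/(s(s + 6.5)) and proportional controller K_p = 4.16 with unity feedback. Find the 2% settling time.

T_s ≈ 1.23 s

Closed-loop characteristic equation: s² + 6.5s + 24.54 = 0, so ω_n = 4.954 rad/s and ζ = 6.5/(2·4.954) = 0.656.
2% settling time T_s ≈ 4/(ζω_n) = 4/3.25 = 1.23 s.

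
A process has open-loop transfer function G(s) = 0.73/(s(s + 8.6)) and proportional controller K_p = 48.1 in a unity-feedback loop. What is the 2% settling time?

Closed-loop characteristic equation: s² + 8.6s + 35.11 = 0, so ω_n = 5.926 rad/s and ζ = 8.6/(2·5.926) = 0.7257.
2% settling time T_s ≈ 4/(ζω_n) = 4/4.3 = 0.93 s.

T_s ≈ 0.93 s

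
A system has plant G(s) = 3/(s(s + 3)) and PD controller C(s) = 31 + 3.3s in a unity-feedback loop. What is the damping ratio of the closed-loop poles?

Forward path: (31 + 3.3s)·3/(s(s+3)). The closed-loop characteristic equation is s² + (3 + 3·3.3)s + 3·31 = 0.
That is s² + 12.9s + 93 = 0, so ω_n = 9.644 rad/s and ζ = 12.9/(2·9.644) = 0.6688.

ζ = 0.669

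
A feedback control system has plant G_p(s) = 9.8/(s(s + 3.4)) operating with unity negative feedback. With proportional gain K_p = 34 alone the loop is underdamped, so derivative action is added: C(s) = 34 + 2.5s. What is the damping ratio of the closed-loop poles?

ζ = 0.764

Forward path: (34 + 2.5s)·9.8/(s(s+3.4)). The closed-loop characteristic equation is s² + (3.4 + 9.8·2.5)s + 9.8·34 = 0.
That is s² + 27.9s + 333.2 = 0, so ω_n = 18.25 rad/s and ζ = 27.9/(2·18.25) = 0.7642.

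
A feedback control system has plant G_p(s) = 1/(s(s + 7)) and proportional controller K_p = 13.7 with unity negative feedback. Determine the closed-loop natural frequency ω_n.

With unity feedback the closed-loop characteristic equation is s² + 7s + 13.7·1 = s² + 7s + 13.7 = 0.
So ω_n² = 13.7 ⇒ ω_n = 3.701 rad/s, and ζ = 7/(2ω_n) = 0.946.

ω_n = 3.7 rad/s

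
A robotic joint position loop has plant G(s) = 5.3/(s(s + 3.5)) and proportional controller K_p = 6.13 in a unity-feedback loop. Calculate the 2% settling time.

T_s ≈ 2.29 s

From 1 + K_pG(s) = 0: s² + 3.5s + 32.49 = 0 ⇒ ω_n = 5.7, ζ = 0.307.
2% settling time T_s ≈ 4/(ζω_n) = 4/1.75 = 2.29 s.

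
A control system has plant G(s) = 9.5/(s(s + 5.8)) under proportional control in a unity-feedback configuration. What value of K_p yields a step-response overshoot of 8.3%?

K_p = 2.3

From %OS = 100·exp(−πζ/√(1−ζ²)) = 8.3%, ζ = −ln(0.083)/√(π²+ln²(0.083)) = 0.621.
Characteristic equation s² + 5.8s + 9.5K_p = 0 gives ζ = 5.8/(2√(9.5K_p)).
Setting ζ = 0.621: √(9.5K_p) = 5.8/(2·0.621) = 4.67, so K_p = 21.81/9.5 = 2.3.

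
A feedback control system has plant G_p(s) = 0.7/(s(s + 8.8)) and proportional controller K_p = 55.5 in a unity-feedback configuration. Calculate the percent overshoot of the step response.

From 1 + K_pG_p(s) = 0: s² + 8.8s + 38.85 = 0 ⇒ ω_n = 6.233, ζ = 0.7059.
%OS = 100·exp(−πζ/√(1−ζ²)) = 100·exp(−π·0.7059/√0.5017) = 4.37%.

4.37%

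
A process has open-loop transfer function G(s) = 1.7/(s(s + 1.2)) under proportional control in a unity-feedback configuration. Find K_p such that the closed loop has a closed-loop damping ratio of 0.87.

Closed-loop characteristic equation: s² + 1.2s + K_p·1.7 = 0.
So ω_n = √(1.7K_p) and 2ζω_n = 1.2, giving ζ = 1.2/(2√(1.7K_p)).
Setting ζ = 0.87: √(1.7K_p) = 1.2/(2·0.87) = 0.6897, so K_p = 0.4756/1.7 = 0.28.

K_p = 0.28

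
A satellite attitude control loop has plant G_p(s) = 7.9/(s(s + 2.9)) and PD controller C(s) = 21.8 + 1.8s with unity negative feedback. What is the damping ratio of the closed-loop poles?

ζ = 0.652

Forward path: (21.8 + 1.8s)·7.9/(s(s+2.9)). The closed-loop characteristic equation is s² + (2.9 + 7.9·1.8)s + 7.9·21.8 = 0.
That is s² + 17.12s + 172.2 = 0, so ω_n = 13.12 rad/s and ζ = 17.12/(2·13.12) = 0.6523.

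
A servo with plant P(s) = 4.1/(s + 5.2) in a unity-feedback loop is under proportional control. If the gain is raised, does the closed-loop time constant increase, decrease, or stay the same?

decrease

The closed-loop bandwidth 5.2+K_p·4.1 grows with K_p, so τ shrinks.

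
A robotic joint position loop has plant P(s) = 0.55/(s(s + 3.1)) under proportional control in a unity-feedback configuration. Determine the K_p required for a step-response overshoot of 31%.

K_p = 35.8

From %OS = 100·exp(−πζ/√(1−ζ²)) = 31%, ζ = −ln(0.31)/√(π²+ln²(0.31)) = 0.3493.
Characteristic equation s² + 3.1s + 0.55K_p = 0 gives ζ = 3.1/(2√(0.55K_p)).
Setting ζ = 0.3493: √(0.55K_p) = 3.1/(2·0.3493) = 4.437, so K_p = 19.69/0.55 = 35.8.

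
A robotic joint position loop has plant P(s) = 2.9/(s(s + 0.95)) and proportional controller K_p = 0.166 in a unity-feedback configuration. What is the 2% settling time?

The closed-loop denominator s² + 0.95s + 0.4814 gives ω_n = √0.4814 = 0.6938 and ζ = 0.95/(2ω_n) = 0.6846.
2% settling time T_s ≈ 4/(ζω_n) = 4/0.475 = 8.42 s.

T_s ≈ 8.42 s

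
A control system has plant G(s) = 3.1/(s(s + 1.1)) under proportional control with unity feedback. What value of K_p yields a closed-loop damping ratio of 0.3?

Closed-loop characteristic equation: s² + 1.1s + K_p·3.1 = 0.
So ω_n = √(3.1K_p) and 2ζω_n = 1.1, giving ζ = 1.1/(2√(3.1K_p)).
Setting ζ = 0.3: √(3.1K_p) = 1.1/(2·0.3) = 1.833, so K_p = 3.361/3.1 = 1.08.

K_p = 1.08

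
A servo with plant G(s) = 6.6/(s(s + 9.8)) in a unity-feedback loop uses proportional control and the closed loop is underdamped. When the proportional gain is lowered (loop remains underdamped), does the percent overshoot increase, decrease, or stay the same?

decrease

ζ = 9.8/(2√(6.6K_p)) rises as K_p falls; higher damping means less overshoot.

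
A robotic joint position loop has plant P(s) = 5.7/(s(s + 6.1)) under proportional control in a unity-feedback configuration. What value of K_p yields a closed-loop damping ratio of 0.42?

K_p = 9.25

Closed-loop characteristic equation: s² + 6.1s + K_p·5.7 = 0.
So ω_n = √(5.7K_p) and 2ζω_n = 6.1, giving ζ = 6.1/(2√(5.7K_p)).
Setting ζ = 0.42: √(5.7K_p) = 6.1/(2·0.42) = 7.262, so K_p = 52.74/5.7 = 9.25.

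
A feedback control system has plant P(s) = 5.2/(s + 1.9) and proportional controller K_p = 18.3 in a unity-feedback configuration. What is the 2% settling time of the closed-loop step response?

Closed-loop transfer function: T(s) = K_p·P(s)/(1 + K_p·P(s)) = 95.16/(s + 1.9 + 95.16) = 95.16/(s + 97.06).
Time constant τ = 1/97.06 = 0.0103 s, so the 2% settling time is about 4τ = 0.0412 s.

T_s ≈ 0.0412 s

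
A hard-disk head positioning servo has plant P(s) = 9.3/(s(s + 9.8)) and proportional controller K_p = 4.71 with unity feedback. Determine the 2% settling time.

T_s ≈ 0.816 s

From 1 + K_pP(s) = 0: s² + 9.8s + 43.8 = 0 ⇒ ω_n = 6.618, ζ = 0.7404.
2% settling time T_s ≈ 4/(ζω_n) = 4/4.9 = 0.816 s.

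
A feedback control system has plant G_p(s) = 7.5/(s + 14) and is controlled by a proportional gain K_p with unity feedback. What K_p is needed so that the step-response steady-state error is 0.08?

For a type-0 loop with proportional control, e_ss = 1/(1 + K_p·G_p(0)).
G_p(0) = 0.5357. Require 1/(1 + K_p·0.5357) = 0.08, so 1 + 0.5357·K_p = 12.5.
K_p = (12.5 − 1)/0.5357 = 21.5.

K_p = 21.5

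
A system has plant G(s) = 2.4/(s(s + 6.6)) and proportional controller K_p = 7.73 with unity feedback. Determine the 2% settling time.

T_s ≈ 1.21 s

From 1 + K_pG(s) = 0: s² + 6.6s + 18.55 = 0 ⇒ ω_n = 4.307, ζ = 0.7662.
2% settling time T_s ≈ 4/(ζω_n) = 4/3.3 = 1.21 s.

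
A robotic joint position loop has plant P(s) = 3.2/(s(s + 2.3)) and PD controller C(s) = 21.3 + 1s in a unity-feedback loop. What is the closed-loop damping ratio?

ζ = 0.333

Forward path: (21.3 + 1s)·3.2/(s(s+2.3)). The closed-loop characteristic equation is s² + (2.3 + 3.2·1)s + 3.2·21.3 = 0.
That is s² + 5.5s + 68.16 = 0, so ω_n = 8.256 rad/s and ζ = 5.5/(2·8.256) = 0.3331.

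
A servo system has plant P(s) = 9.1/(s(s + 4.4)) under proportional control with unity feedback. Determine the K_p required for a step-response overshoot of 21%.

From %OS = 100·exp(−πζ/√(1−ζ²)) = 21%, ζ = −ln(0.21)/√(π²+ln²(0.21)) = 0.4449.
Characteristic equation s² + 4.4s + 9.1K_p = 0 gives ζ = 4.4/(2√(9.1K_p)).
Setting ζ = 0.4449: √(9.1K_p) = 4.4/(2·0.4449) = 4.945, so K_p = 24.45/9.1 = 2.69.

K_p = 2.69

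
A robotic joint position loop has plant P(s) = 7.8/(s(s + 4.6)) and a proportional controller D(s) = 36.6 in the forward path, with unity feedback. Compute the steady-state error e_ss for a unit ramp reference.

0.0161

The loop has one pole at the origin (type 1). Velocity error constant K_v = lim_{s→0} s·D(s)P(s) = 36.6·7.8/4.6 = 62.06.
Steady-state error to a unit ramp: e_ss = 1/K_v = 0.0161.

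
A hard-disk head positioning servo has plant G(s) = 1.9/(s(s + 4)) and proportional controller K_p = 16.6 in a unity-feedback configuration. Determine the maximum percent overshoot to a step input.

30.2%

Closed-loop characteristic equation: s² + 4s + 31.54 = 0, so ω_n = 5.616 rad/s and ζ = 4/(2·5.616) = 0.3561.
%OS = 100·exp(−πζ/√(1−ζ²)) = 100·exp(−π·0.3561/√0.8732) = 30.2%.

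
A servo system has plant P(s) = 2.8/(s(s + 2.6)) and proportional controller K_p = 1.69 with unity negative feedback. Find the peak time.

From 1 + K_pP(s) = 0: s² + 2.6s + 4.732 = 0 ⇒ ω_n = 2.175, ζ = 0.5976.
Damped frequency ω_d = ω_n√(1−ζ²) = 1.744 rad/s, so peak time T_p = π/ω_d = 1.8 s.

T_p = 1.8 s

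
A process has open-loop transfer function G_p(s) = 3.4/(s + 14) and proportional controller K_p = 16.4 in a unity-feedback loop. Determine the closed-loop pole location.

s = -69.76

Closed-loop transfer function: T(s) = K_p·G_p(s)/(1 + K_p·G_p(s)) = 55.76/(s + 14 + 55.76) = 55.76/(s + 69.76).
The closed-loop pole is at s = −69.76.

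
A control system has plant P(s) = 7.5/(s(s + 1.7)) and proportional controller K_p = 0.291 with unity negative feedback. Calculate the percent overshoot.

The closed-loop denominator s² + 1.7s + 2.182 gives ω_n = √2.182 = 1.477 and ζ = 1.7/(2ω_n) = 0.5754.
%OS = 100·exp(−πζ/√(1−ζ²)) = 100·exp(−π·0.5754/√0.669) = 11%.

11%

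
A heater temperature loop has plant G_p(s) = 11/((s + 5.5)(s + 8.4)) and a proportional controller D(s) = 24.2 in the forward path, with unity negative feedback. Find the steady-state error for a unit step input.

The loop is type 0. Static position error constant K_pos = D(0)·G_p(0) = 24.2·0.2381 = 5.762.
Steady-state error to a unit step: e_ss = 1/(1+K_pos) = 1/6.762 = 0.148.

0.148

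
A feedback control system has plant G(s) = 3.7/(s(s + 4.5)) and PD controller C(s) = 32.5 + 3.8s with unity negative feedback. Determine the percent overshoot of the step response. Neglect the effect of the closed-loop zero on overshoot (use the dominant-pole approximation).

Forward path: (32.5 + 3.8s)·3.7/(s(s+4.5)). The closed-loop characteristic equation is s² + (4.5 + 3.7·3.8)s + 3.7·32.5 = 0.
That is s² + 18.56s + 120.2 = 0, so ω_n = 10.97 rad/s and ζ = 18.56/(2·10.97) = 0.8463.
%OS = 100·exp(−πζ/√(1−ζ²)) = 0.68%.

0.68%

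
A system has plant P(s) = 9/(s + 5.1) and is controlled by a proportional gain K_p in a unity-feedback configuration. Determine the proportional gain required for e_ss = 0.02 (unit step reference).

The loop is type 0, so e_ss(step) = 1/(1 + K_pos) with K_pos = K_p·P(0).
P(0) = 1.765. Require 1/(1 + K_p·1.765) = 0.02, so 1 + 1.765·K_p = 50.
K_p = (50 − 1)/1.765 = 27.8.

K_p = 27.8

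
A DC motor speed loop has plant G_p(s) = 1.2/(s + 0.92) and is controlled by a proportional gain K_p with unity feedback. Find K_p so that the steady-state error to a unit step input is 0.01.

K_p = 75.9

For a type-0 loop with proportional control, e_ss = 1/(1 + K_p·G_p(0)).
G_p(0) = 1.304. Require 1/(1 + K_p·1.304) = 0.01, so 1 + 1.304·K_p = 100.
K_p = (100 − 1)/1.304 = 75.9.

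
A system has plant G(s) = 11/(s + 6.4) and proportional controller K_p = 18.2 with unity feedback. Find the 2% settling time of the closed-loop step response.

T_s ≈ 0.0194 s

Closed-loop transfer function: T(s) = K_p·G(s)/(1 + K_p·G(s)) = 200.2/(s + 6.4 + 200.2) = 200.2/(s + 206.6).
Time constant τ = 1/206.6 = 0.00484 s, so the 2% settling time is about 4τ = 0.0194 s.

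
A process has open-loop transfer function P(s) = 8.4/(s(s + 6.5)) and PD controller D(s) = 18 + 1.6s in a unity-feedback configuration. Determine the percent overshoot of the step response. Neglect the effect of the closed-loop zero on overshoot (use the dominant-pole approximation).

1.29%

Forward path: (18 + 1.6s)·8.4/(s(s+6.5)). The closed-loop characteristic equation is s² + (6.5 + 8.4·1.6)s + 8.4·18 = 0.
That is s² + 19.94s + 151.2 = 0, so ω_n = 12.3 rad/s and ζ = 19.94/(2·12.3) = 0.8108.
%OS = 100·exp(−πζ/√(1−ζ²)) = 1.29%.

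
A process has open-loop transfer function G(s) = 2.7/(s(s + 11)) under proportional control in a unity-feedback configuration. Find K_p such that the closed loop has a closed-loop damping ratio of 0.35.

K_p = 91.5

Closed-loop characteristic equation: s² + 11s + K_p·2.7 = 0.
So ω_n = √(2.7K_p) and 2ζω_n = 11, giving ζ = 11/(2√(2.7K_p)).
Setting ζ = 0.35: √(2.7K_p) = 11/(2·0.35) = 15.71, so K_p = 246.9/2.7 = 91.5.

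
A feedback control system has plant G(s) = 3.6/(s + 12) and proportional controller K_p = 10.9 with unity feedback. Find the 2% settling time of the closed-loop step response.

Closed-loop transfer function: T(s) = K_p·G(s)/(1 + K_p·G(s)) = 39.24/(s + 12 + 39.24) = 39.24/(s + 51.24).
Time constant τ = 1/51.24 = 0.01952 s, so the 2% settling time is about 4τ = 0.0781 s.

T_s ≈ 0.0781 s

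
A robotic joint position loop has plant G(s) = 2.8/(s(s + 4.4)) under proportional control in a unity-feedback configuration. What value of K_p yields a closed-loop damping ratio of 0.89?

K_p = 2.18

Closed-loop characteristic equation: s² + 4.4s + K_p·2.8 = 0.
So ω_n = √(2.8K_p) and 2ζω_n = 4.4, giving ζ = 4.4/(2√(2.8K_p)).
Setting ζ = 0.89: √(2.8K_p) = 4.4/(2·0.89) = 2.472, so K_p = 6.11/2.8 = 2.18.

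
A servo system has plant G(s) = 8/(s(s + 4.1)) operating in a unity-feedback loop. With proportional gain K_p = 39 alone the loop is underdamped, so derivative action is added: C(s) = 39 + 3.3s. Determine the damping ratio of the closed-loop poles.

Forward path: (39 + 3.3s)·8/(s(s+4.1)). The closed-loop characteristic equation is s² + (4.1 + 8·3.3)s + 8·39 = 0.
That is s² + 30.5s + 312 = 0, so ω_n = 17.66 rad/s and ζ = 30.5/(2·17.66) = 0.8634.

ζ = 0.863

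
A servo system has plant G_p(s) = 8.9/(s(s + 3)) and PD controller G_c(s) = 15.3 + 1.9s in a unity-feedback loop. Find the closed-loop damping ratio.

ζ = 0.853

Forward path: (15.3 + 1.9s)·8.9/(s(s+3)). The closed-loop characteristic equation is s² + (3 + 8.9·1.9)s + 8.9·15.3 = 0.
That is s² + 19.91s + 136.2 = 0, so ω_n = 11.67 rad/s and ζ = 19.91/(2·11.67) = 0.8531.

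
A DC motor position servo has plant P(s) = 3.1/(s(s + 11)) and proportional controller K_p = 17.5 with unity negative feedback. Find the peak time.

T_p = 0.641 s

The closed-loop denominator s² + 11s + 54.25 gives ω_n = √54.25 = 7.365 and ζ = 11/(2ω_n) = 0.7467.
Damped frequency ω_d = ω_n√(1−ζ²) = 4.899 rad/s, so peak time T_p = π/ω_d = 0.641 s.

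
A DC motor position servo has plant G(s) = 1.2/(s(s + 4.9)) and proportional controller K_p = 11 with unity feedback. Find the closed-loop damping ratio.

1 + K_p·G(s) = 0 gives s² + 4.9s + 13.2 = 0.
So ω_n² = 13.2 ⇒ ω_n = 3.633 rad/s, and ζ = 4.9/(2ω_n) = 0.674.

ζ = 0.674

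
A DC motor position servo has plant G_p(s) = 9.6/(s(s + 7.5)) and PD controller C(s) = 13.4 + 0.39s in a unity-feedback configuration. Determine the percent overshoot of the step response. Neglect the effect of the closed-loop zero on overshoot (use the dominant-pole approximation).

Forward path: (13.4 + 0.39s)·9.6/(s(s+7.5)). The closed-loop characteristic equation is s² + (7.5 + 9.6·0.39)s + 9.6·13.4 = 0.
That is s² + 11.24s + 128.6 = 0, so ω_n = 11.34 rad/s and ζ = 11.24/(2·11.34) = 0.4957.
%OS = 100·exp(−πζ/√(1−ζ²)) = 16.6%.

16.6%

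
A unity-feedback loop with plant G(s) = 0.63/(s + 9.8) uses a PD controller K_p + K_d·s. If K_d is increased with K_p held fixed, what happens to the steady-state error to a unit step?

At s = 0 the derivative term contributes nothing: C(0) = K_p regardless of K_d, so K_pos = K_p·G(0) and e_ss are unchanged.

unchanged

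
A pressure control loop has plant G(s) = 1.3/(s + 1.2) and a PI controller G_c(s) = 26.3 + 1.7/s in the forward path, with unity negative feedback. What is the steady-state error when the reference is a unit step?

The open loop G_c(s)G(s) has a pole at the origin (type 1), so the static position error constant is infinite and e_ss = 1/(1+∞) = 0.

0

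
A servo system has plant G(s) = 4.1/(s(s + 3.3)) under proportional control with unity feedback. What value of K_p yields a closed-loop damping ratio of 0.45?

K_p = 3.28

Closed-loop characteristic equation: s² + 3.3s + K_p·4.1 = 0.
So ω_n = √(4.1K_p) and 2ζω_n = 3.3, giving ζ = 3.3/(2√(4.1K_p)).
Setting ζ = 0.45: √(4.1K_p) = 3.3/(2·0.45) = 3.667, so K_p = 13.44/4.1 = 3.28.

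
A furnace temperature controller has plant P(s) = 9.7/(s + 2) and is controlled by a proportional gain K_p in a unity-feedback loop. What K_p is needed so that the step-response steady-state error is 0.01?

K_p = 20.4

Steady-state error for a unit step on this type-0 loop is 1/(1 + K_p·P(0)).
P(0) = 4.85. Require 1/(1 + K_p·4.85) = 0.01, so 1 + 4.85·K_p = 100.
K_p = (100 − 1)/4.85 = 20.4.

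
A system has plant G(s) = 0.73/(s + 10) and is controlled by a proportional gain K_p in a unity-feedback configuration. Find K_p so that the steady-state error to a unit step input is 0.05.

K_p = 260

Steady-state error for a unit step on this type-0 loop is 1/(1 + K_p·G(0)).
G(0) = 0.073. Require 1/(1 + K_p·0.073) = 0.05, so 1 + 0.073·K_p = 20.
K_p = (20 − 1)/0.073 = 260.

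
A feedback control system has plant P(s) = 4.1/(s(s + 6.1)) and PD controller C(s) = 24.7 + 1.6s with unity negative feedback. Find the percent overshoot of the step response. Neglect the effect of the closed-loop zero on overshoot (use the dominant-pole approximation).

7.87%

Forward path: (24.7 + 1.6s)·4.1/(s(s+6.1)). The closed-loop characteristic equation is s² + (6.1 + 4.1·1.6)s + 4.1·24.7 = 0.
That is s² + 12.66s + 101.3 = 0, so ω_n = 10.06 rad/s and ζ = 12.66/(2·10.06) = 0.629.
%OS = 100·exp(−πζ/√(1−ζ²)) = 7.87%.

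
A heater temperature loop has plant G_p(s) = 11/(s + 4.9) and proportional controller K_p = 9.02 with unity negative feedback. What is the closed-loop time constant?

Closed-loop transfer function: T(s) = K_p·G_p(s)/(1 + K_p·G_p(s)) = 99.22/(s + 4.9 + 99.22) = 99.22/(s + 104.1).
Time constant τ = 1/104.1 = 0.0096 s.

τ = 0.0096 s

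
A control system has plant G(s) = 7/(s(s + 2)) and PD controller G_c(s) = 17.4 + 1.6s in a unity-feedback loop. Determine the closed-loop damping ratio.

ζ = 0.598

Forward path: (17.4 + 1.6s)·7/(s(s+2)). The closed-loop characteristic equation is s² + (2 + 7·1.6)s + 7·17.4 = 0.
That is s² + 13.2s + 121.8 = 0, so ω_n = 11.04 rad/s and ζ = 13.2/(2·11.04) = 0.598.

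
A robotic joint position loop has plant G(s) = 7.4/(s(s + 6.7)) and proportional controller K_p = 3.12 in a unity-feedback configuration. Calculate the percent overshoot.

4.71%

The closed-loop denominator s² + 6.7s + 23.09 gives ω_n = √23.09 = 4.805 and ζ = 6.7/(2ω_n) = 0.6972.
%OS = 100·exp(−πζ/√(1−ζ²)) = 100·exp(−π·0.6972/√0.5139) = 4.71%.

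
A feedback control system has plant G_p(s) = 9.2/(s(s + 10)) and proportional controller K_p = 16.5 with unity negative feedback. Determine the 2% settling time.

Closed-loop characteristic equation: s² + 10s + 151.8 = 0, so ω_n = 12.32 rad/s and ζ = 10/(2·12.32) = 0.4058.
2% settling time T_s ≈ 4/(ζω_n) = 4/5 = 0.8 s.

T_s ≈ 0.8 s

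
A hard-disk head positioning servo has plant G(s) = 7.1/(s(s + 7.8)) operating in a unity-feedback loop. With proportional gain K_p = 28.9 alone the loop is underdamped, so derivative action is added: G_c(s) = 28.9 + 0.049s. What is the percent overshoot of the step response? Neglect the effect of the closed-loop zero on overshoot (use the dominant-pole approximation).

39.4%

Forward path: (28.9 + 0.049s)·7.1/(s(s+7.8)). The closed-loop characteristic equation is s² + (7.8 + 7.1·0.049)s + 7.1·28.9 = 0.
That is s² + 8.148s + 205.2 = 0, so ω_n = 14.32 rad/s and ζ = 8.148/(2·14.32) = 0.2844.
%OS = 100·exp(−πζ/√(1−ζ²)) = 39.4%.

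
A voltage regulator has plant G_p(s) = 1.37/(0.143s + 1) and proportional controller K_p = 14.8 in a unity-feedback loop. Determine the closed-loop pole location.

Closed loop: T(s) = K_p·G_p/(1+K_p·G_p) = 20.28/(0.143s + 1 + 20.28), with pole at s = −(1 + 20.28)/0.143 = −148.8.

s = -148.8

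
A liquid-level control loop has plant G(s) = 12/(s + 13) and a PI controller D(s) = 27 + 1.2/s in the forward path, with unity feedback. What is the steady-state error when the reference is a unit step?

0

The open loop D(s)G(s) has a pole at the origin (type 1), so the static position error constant is infinite and e_ss = 1/(1+∞) = 0.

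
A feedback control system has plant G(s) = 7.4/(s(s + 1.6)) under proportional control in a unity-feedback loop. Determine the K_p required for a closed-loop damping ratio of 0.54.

Closed-loop characteristic equation: s² + 1.6s + K_p·7.4 = 0.
So ω_n = √(7.4K_p) and 2ζω_n = 1.6, giving ζ = 1.6/(2√(7.4K_p)).
Setting ζ = 0.54: √(7.4K_p) = 1.6/(2·0.54) = 1.481, so K_p = 2.195/7.4 = 0.297.

K_p = 0.297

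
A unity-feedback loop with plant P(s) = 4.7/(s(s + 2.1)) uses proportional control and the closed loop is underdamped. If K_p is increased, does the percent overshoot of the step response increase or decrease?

increase

Characteristic equation s² + 2.1s + K_p·4.7 = 0: raising K_p raises ω_n while 2ζω_n = 2.1 is fixed, so ζ falls and overshoot grows.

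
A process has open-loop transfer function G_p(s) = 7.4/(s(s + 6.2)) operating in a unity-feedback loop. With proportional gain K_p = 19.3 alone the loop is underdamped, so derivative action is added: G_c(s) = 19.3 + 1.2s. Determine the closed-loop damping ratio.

ζ = 0.631

Forward path: (19.3 + 1.2s)·7.4/(s(s+6.2)). The closed-loop characteristic equation is s² + (6.2 + 7.4·1.2)s + 7.4·19.3 = 0.
That is s² + 15.08s + 142.8 = 0, so ω_n = 11.95 rad/s and ζ = 15.08/(2·11.95) = 0.6309.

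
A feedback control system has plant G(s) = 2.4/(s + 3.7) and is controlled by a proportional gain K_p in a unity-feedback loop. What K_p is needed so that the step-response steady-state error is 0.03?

K_p = 49.8

The loop is type 0, so e_ss(step) = 1/(1 + K_pos) with K_pos = K_p·G(0).
G(0) = 0.6486. Require 1/(1 + K_p·0.6486) = 0.03, so 1 + 0.6486·K_p = 33.33.
K_p = (33.33 − 1)/0.6486 = 49.8.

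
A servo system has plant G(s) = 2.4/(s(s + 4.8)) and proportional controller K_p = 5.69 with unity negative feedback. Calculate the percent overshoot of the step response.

6.83%

From 1 + K_pG(s) = 0: s² + 4.8s + 13.66 = 0 ⇒ ω_n = 3.695, ζ = 0.6495.
%OS = 100·exp(−πζ/√(1−ζ²)) = 100·exp(−π·0.6495/√0.5782) = 6.83%.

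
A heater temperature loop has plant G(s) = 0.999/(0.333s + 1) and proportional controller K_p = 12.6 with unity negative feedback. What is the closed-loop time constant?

τ = 0.0245 s

Closed loop: T(s) = K_p·G/(1+K_p·G) = 12.59/(0.333s + 1 + 12.59), with pole at s = −(1 + 12.59)/0.333 = −40.8.
Closed-loop time constant τ = 1/40.8 = 0.0245 s.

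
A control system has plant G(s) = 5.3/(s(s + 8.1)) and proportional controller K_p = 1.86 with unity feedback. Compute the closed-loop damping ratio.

ζ = 1.29

The closed-loop denominator is s(s+8.1) + 1.86·5.3 = s² + 8.1s + 9.858.
Matching s² + 2ζω_n s + ω_n²: ω_n = √9.858 = 3.14 rad/s and 2ζω_n = 8.1, so ζ = 8.1/(2·3.14) = 1.29.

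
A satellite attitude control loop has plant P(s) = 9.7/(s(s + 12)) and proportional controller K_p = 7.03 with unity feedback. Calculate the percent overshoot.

3.61%

Closed-loop characteristic equation: s² + 12s + 68.19 = 0, so ω_n = 8.258 rad/s and ζ = 12/(2·8.258) = 0.7266.
%OS = 100·exp(−πζ/√(1−ζ²)) = 100·exp(−π·0.7266/√0.4721) = 3.61%.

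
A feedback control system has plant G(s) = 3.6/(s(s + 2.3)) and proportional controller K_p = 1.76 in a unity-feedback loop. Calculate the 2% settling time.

T_s ≈ 3.48 s

The closed-loop denominator s² + 2.3s + 6.336 gives ω_n = √6.336 = 2.517 and ζ = 2.3/(2ω_n) = 0.4569.
2% settling time T_s ≈ 4/(ζω_n) = 4/1.15 = 3.48 s.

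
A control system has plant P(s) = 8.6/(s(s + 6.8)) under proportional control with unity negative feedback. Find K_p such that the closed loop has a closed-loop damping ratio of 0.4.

K_p = 8.4

Closed-loop characteristic equation: s² + 6.8s + K_p·8.6 = 0.
So ω_n = √(8.6K_p) and 2ζω_n = 6.8, giving ζ = 6.8/(2√(8.6K_p)).
Setting ζ = 0.4: √(8.6K_p) = 6.8/(2·0.4) = 8.5, so K_p = 72.25/8.6 = 8.4.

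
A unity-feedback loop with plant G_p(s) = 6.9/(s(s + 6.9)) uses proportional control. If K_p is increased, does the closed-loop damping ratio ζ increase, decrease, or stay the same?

ζ = 6.9/(2√(6.9K_p)); increasing K_p raises the denominator, so ζ falls.

decrease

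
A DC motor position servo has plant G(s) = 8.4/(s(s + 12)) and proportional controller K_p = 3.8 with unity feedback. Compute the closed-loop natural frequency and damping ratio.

With unity feedback the closed-loop characteristic equation is s² + 12s + 3.8·8.4 = s² + 12s + 31.92 = 0.
Matching s² + 2ζω_n s + ω_n²: ω_n = √31.92 = 5.65 rad/s and 2ζω_n = 12, so ζ = 12/(2·5.65) = 1.06.

ω_n = 5.65 rad/s, ζ = 1.06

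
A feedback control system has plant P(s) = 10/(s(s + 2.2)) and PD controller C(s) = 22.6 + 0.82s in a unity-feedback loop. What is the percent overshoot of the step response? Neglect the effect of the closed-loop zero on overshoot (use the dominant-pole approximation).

Forward path: (22.6 + 0.82s)·10/(s(s+2.2)). The closed-loop characteristic equation is s² + (2.2 + 10·0.82)s + 10·22.6 = 0.
That is s² + 10.4s + 226 = 0, so ω_n = 15.03 rad/s and ζ = 10.4/(2·15.03) = 0.3459.
%OS = 100·exp(−πζ/√(1−ζ²)) = 31.4%.

31.4%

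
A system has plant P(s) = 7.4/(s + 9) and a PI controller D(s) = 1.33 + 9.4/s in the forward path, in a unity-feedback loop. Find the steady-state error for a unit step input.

0

The open loop D(s)P(s) has a pole at the origin (type 1), so the static position error constant is infinite and e_ss = 1/(1+∞) = 0.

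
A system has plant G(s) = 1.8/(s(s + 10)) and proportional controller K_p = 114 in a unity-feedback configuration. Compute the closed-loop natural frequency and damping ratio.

ω_n = 14.3 rad/s, ζ = 0.349

1 + K_p·G(s) = 0 gives s² + 10s + 205.2 = 0.
So ω_n² = 205.2 ⇒ ω_n = 14.32 rad/s, and ζ = 10/(2ω_n) = 0.349.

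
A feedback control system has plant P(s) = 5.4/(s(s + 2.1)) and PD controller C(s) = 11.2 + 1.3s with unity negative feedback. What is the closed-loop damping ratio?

Forward path: (11.2 + 1.3s)·5.4/(s(s+2.1)). The closed-loop characteristic equation is s² + (2.1 + 5.4·1.3)s + 5.4·11.2 = 0.
That is s² + 9.12s + 60.48 = 0, so ω_n = 7.777 rad/s and ζ = 9.12/(2·7.777) = 0.5864.

ζ = 0.586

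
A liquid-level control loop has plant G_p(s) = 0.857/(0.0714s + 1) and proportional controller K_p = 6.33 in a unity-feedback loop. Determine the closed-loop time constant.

τ = 0.0111 s

Closed loop: T(s) = K_p·G_p/(1+K_p·G_p) = 5.425/(0.0714s + 1 + 5.425), with pole at s = −(1 + 5.425)/0.0714 = −89.98.
Closed-loop time constant τ = 1/89.98 = 0.0111 s.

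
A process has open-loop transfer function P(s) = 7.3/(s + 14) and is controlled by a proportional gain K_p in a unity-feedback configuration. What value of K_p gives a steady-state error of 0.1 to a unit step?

For a type-0 loop with proportional control, e_ss = 1/(1 + K_p·P(0)).
P(0) = 0.5214. Require 1/(1 + K_p·0.5214) = 0.1, so 1 + 0.5214·K_p = 10.
K_p = (10 − 1)/0.5214 = 17.3.

K_p = 17.3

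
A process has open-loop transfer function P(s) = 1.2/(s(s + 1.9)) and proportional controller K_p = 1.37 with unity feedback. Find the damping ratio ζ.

1 + K_p·P(s) = 0 gives s² + 1.9s + 1.644 = 0.
Matching s² + 2ζω_n s + ω_n²: ω_n = √1.644 = 1.282 rad/s and 2ζω_n = 1.9, so ζ = 1.9/(2·1.282) = 0.741.

ζ = 0.741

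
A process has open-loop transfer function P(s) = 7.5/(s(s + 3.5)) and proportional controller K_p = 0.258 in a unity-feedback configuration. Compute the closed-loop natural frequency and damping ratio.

The closed-loop denominator is s(s+3.5) + 0.258·7.5 = s² + 3.5s + 1.935.
Matching s² + 2ζω_n s + ω_n²: ω_n = √1.935 = 1.391 rad/s and 2ζω_n = 3.5, so ζ = 3.5/(2·1.391) = 1.26.

ω_n = 1.39 rad/s, ζ = 1.26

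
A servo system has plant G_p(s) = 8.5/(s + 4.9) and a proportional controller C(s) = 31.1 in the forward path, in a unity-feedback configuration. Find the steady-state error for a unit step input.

The loop is type 0. Static position error constant K_pos = C(0)·G_p(0) = 31.1·1.735 = 53.95.
Steady-state error to a unit step: e_ss = 1/(1+K_pos) = 1/54.95 = 0.0182.

0.0182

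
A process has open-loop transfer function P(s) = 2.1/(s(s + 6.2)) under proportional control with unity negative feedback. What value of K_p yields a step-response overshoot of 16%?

From %OS = 100·exp(−πζ/√(1−ζ²)) = 16%, ζ = −ln(0.16)/√(π²+ln²(0.16)) = 0.5039.
Characteristic equation s² + 6.2s + 2.1K_p = 0 gives ζ = 6.2/(2√(2.1K_p)).
Setting ζ = 0.5039: √(2.1K_p) = 6.2/(2·0.5039) = 6.152, so K_p = 37.85/2.1 = 18.

K_p = 18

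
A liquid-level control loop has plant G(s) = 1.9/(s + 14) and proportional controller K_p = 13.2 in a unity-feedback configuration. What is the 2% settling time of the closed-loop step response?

Closed-loop transfer function: T(s) = K_p·G(s)/(1 + K_p·G(s)) = 25.08/(s + 14 + 25.08) = 25.08/(s + 39.08).
Time constant τ = 1/39.08 = 0.02559 s, so the 2% settling time is about 4τ = 0.102 s.

T_s ≈ 0.102 s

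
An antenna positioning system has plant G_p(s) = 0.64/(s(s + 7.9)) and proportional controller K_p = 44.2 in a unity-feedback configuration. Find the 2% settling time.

Closed-loop characteristic equation: s² + 7.9s + 28.29 = 0, so ω_n = 5.319 rad/s and ζ = 7.9/(2·5.319) = 0.7427.
2% settling time T_s ≈ 4/(ζω_n) = 4/3.95 = 1.01 s.

T_s ≈ 1.01 s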